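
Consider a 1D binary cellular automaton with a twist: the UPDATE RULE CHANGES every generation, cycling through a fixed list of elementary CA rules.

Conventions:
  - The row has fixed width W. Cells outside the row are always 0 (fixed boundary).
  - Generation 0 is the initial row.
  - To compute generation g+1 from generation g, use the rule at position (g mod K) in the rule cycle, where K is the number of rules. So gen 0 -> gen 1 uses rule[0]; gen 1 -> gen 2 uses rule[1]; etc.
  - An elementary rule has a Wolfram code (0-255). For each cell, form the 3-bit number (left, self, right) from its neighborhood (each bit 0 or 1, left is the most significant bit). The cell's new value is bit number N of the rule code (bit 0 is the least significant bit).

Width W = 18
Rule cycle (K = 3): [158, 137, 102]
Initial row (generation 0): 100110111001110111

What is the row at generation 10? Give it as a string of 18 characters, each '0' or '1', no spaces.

Answer: 101100110110010101

Derivation:
Gen 0: 100110111001110111
Gen 1 (rule 158): 111100110111100110
Gen 2 (rule 137): 111000100111000100
Gen 3 (rule 102): 001001101001001100
Gen 4 (rule 158): 011111001111111010
Gen 5 (rule 137): 011110001111110000
Gen 6 (rule 102): 100010010000010000
Gen 7 (rule 158): 110111111000111000
Gen 8 (rule 137): 100111110010110011
Gen 9 (rule 102): 101000010111010101
Gen 10 (rule 158): 101100110110010101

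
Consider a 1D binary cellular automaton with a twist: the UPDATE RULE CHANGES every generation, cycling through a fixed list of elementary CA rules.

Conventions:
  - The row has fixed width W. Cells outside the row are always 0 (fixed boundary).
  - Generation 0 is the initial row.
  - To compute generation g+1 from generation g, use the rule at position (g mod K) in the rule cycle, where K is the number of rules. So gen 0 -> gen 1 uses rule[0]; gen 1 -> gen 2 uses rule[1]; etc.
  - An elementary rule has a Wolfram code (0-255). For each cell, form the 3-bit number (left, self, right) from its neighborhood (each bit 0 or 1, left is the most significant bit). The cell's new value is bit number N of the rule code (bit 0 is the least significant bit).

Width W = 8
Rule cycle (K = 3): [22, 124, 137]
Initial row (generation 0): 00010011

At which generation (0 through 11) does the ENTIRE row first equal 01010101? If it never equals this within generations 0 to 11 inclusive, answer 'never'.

Answer: never

Derivation:
Gen 0: 00010011
Gen 1 (rule 22): 00111100
Gen 2 (rule 124): 00100110
Gen 3 (rule 137): 10000100
Gen 4 (rule 22): 11001110
Gen 5 (rule 124): 11101011
Gen 6 (rule 137): 11000010
Gen 7 (rule 22): 00100111
Gen 8 (rule 124): 00110101
Gen 9 (rule 137): 10100000
Gen 10 (rule 22): 10110000
Gen 11 (rule 124): 11111000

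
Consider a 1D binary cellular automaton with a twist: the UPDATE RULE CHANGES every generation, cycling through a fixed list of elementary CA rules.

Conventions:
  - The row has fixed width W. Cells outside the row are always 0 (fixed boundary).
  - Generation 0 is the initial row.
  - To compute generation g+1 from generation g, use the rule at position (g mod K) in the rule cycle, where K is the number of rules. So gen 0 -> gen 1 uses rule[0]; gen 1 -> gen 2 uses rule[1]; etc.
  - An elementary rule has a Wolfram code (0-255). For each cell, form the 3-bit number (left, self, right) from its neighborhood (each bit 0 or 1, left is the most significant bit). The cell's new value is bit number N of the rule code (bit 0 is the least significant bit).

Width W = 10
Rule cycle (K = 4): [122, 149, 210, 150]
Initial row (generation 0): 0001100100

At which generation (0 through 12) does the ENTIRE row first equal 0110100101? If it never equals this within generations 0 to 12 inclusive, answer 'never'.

Answer: 9

Derivation:
Gen 0: 0001100100
Gen 1 (rule 122): 0011111010
Gen 2 (rule 149): 1001110011
Gen 3 (rule 210): 0110111101
Gen 4 (rule 150): 1000011001
Gen 5 (rule 122): 0100111110
Gen 6 (rule 149): 0110011101
Gen 7 (rule 210): 1011101100
Gen 8 (rule 150): 1001000010
Gen 9 (rule 122): 0110100101
Gen 10 (rule 149): 0000110101
Gen 11 (rule 210): 0001010000
Gen 12 (rule 150): 0011011000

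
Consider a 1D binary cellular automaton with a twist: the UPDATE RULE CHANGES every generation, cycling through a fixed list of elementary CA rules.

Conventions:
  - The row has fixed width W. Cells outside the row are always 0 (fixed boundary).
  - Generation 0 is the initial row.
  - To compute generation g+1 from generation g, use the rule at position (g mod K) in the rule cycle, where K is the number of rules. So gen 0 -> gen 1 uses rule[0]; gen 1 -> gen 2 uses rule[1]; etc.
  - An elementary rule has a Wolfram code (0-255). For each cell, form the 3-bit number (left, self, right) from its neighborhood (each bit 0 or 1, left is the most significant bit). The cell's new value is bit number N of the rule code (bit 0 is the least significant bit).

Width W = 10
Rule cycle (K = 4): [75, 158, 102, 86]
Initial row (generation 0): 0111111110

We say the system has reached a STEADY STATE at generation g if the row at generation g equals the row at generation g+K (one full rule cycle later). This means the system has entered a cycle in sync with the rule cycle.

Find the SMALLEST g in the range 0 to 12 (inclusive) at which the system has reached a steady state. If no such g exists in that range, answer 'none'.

Gen 0: 0111111110
Gen 1 (rule 75): 1100000010
Gen 2 (rule 158): 1010000111
Gen 3 (rule 102): 1110001001
Gen 4 (rule 86): 0011011111
Gen 5 (rule 75): 1111010001
Gen 6 (rule 158): 1110011011
Gen 7 (rule 102): 0010101101
Gen 8 (rule 86): 0110100101
Gen 9 (rule 75): 1110001000
Gen 10 (rule 158): 1101011100
Gen 11 (rule 102): 0111100100
Gen 12 (rule 86): 1000111110
Gen 13 (rule 75): 0011100010
Gen 14 (rule 158): 0111010111
Gen 15 (rule 102): 1001111001
Gen 16 (rule 86): 1110001111

Answer: none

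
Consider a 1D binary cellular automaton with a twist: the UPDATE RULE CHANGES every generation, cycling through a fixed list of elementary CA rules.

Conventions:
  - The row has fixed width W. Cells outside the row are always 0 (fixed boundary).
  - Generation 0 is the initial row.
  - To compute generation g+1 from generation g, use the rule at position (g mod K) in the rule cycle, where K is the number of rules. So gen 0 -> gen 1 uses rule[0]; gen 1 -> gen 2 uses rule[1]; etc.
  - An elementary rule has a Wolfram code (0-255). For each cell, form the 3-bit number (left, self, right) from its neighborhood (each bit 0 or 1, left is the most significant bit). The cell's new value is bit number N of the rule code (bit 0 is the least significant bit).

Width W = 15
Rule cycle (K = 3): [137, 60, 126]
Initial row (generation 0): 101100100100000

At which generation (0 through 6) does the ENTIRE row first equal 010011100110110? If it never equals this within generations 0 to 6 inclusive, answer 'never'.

Answer: never

Derivation:
Gen 0: 101100100100000
Gen 1 (rule 137): 001000000001111
Gen 2 (rule 60): 001100000001000
Gen 3 (rule 126): 011110000011100
Gen 4 (rule 137): 011100111011001
Gen 5 (rule 60): 010010100110101
Gen 6 (rule 126): 111111111111111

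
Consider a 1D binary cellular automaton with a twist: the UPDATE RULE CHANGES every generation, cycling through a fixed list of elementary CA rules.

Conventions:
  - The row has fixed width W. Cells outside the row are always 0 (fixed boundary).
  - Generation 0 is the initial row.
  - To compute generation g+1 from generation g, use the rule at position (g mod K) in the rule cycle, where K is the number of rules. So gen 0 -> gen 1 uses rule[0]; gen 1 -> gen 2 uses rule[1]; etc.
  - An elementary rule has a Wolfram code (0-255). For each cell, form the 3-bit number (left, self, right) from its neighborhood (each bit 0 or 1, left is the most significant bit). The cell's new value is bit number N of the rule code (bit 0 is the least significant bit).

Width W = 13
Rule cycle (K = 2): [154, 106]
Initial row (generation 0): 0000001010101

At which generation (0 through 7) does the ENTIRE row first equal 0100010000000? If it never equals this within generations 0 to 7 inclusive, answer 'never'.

Gen 0: 0000001010101
Gen 1 (rule 154): 0000010000000
Gen 2 (rule 106): 0000100000000
Gen 3 (rule 154): 0001010000000
Gen 4 (rule 106): 0010100000000
Gen 5 (rule 154): 0100010000000
Gen 6 (rule 106): 1000100000000
Gen 7 (rule 154): 0101010000000

Answer: 5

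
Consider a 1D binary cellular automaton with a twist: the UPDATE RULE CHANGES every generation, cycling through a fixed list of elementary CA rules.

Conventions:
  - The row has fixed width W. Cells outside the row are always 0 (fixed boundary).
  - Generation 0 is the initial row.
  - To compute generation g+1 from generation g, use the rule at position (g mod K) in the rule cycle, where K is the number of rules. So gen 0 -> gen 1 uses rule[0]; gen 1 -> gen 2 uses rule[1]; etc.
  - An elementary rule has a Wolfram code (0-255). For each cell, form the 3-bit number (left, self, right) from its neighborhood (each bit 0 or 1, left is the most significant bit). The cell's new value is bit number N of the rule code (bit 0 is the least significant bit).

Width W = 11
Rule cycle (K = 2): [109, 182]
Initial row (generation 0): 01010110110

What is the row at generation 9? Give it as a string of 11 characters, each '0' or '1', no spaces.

Gen 0: 01010110110
Gen 1 (rule 109): 01111111110
Gen 2 (rule 182): 10111111101
Gen 3 (rule 109): 11100000111
Gen 4 (rule 182): 01010001010
Gen 5 (rule 109): 01110101110
Gen 6 (rule 182): 10101110101
Gen 7 (rule 109): 11111011111
Gen 8 (rule 182): 01110101110
Gen 9 (rule 109): 01011111010

Answer: 01011111010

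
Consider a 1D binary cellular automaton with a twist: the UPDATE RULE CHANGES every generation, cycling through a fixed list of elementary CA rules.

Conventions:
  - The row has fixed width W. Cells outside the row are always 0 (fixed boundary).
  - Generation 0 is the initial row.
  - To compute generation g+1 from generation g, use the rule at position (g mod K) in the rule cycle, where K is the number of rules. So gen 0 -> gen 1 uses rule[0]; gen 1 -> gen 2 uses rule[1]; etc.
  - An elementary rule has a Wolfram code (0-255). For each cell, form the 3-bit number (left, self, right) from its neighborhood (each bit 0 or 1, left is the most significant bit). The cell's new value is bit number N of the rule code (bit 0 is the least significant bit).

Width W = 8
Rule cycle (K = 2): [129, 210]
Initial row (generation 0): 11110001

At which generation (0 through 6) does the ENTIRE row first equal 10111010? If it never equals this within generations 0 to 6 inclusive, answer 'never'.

Gen 0: 11110001
Gen 1 (rule 129): 01100100
Gen 2 (rule 210): 10111010
Gen 3 (rule 129): 00010000
Gen 4 (rule 210): 00101000
Gen 5 (rule 129): 10000011
Gen 6 (rule 210): 01000101

Answer: 2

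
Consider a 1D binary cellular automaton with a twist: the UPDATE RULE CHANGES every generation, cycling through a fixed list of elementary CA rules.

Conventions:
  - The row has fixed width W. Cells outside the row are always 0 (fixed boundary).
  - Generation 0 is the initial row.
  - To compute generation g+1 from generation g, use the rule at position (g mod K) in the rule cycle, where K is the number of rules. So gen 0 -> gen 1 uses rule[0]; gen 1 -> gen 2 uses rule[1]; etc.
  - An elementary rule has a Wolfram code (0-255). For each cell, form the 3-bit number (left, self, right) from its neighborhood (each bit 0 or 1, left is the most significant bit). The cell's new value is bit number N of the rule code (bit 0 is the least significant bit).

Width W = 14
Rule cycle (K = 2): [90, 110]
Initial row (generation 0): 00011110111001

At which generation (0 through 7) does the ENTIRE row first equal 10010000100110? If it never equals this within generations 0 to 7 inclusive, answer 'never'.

Answer: never

Derivation:
Gen 0: 00011110111001
Gen 1 (rule 90): 00110010101110
Gen 2 (rule 110): 01110111111010
Gen 3 (rule 90): 11010100001001
Gen 4 (rule 110): 11111100011011
Gen 5 (rule 90): 10000110111011
Gen 6 (rule 110): 10001111101111
Gen 7 (rule 90): 01011000101001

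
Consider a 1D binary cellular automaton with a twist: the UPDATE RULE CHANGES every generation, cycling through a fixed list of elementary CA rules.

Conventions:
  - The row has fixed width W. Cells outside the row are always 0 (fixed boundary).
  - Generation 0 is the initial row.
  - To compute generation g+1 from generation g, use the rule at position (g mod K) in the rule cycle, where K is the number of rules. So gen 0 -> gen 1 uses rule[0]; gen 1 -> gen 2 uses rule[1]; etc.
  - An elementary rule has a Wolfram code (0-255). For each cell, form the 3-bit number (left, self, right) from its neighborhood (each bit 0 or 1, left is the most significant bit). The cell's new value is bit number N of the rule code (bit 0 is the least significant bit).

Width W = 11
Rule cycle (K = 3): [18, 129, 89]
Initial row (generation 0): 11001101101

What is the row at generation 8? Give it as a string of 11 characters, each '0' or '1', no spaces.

Gen 0: 11001101101
Gen 1 (rule 18): 00110000000
Gen 2 (rule 129): 10000111111
Gen 3 (rule 89): 01110100001
Gen 4 (rule 18): 10000010010
Gen 5 (rule 129): 00111000000
Gen 6 (rule 89): 10101111111
Gen 7 (rule 18): 00000000000
Gen 8 (rule 129): 11111111111

Answer: 11111111111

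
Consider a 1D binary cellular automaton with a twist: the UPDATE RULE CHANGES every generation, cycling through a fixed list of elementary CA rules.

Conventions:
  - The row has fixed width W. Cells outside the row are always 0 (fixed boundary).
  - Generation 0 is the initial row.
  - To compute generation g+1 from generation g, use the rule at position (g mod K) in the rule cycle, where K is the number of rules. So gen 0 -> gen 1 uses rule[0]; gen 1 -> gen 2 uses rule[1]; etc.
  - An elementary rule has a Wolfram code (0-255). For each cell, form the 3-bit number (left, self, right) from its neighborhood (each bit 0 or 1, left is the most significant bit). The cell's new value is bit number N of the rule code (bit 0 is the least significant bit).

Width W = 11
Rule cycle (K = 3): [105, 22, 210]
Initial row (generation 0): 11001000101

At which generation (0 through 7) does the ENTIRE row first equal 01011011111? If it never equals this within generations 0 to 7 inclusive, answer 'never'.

Answer: 3

Derivation:
Gen 0: 11001000101
Gen 1 (rule 105): 11000010010
Gen 2 (rule 22): 00100111111
Gen 3 (rule 210): 01011011111
Gen 4 (rule 105): 00111110001
Gen 5 (rule 22): 01000001011
Gen 6 (rule 210): 10100010001
Gen 7 (rule 105): 01001000100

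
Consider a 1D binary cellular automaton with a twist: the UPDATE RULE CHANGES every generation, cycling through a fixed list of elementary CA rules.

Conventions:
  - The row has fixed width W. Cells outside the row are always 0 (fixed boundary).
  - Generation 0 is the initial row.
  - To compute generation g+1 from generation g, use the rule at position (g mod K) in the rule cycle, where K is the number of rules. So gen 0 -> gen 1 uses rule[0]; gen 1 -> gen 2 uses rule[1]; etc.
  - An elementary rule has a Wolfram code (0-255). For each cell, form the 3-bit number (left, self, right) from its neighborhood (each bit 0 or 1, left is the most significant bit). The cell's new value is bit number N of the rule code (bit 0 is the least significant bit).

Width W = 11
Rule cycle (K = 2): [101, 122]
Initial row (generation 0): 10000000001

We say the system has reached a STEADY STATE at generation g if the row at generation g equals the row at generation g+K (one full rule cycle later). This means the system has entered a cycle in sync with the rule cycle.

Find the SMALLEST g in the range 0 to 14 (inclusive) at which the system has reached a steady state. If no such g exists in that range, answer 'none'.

Answer: none

Derivation:
Gen 0: 10000000001
Gen 1 (rule 101): 10111111101
Gen 2 (rule 122): 01100000110
Gen 3 (rule 101): 00101110010
Gen 4 (rule 122): 01011011101
Gen 5 (rule 101): 01101100111
Gen 6 (rule 122): 11111111101
Gen 7 (rule 101): 00000000111
Gen 8 (rule 122): 00000001101
Gen 9 (rule 101): 11111100111
Gen 10 (rule 122): 10000111101
Gen 11 (rule 101): 10110000111
Gen 12 (rule 122): 01111001101
Gen 13 (rule 101): 00001000111
Gen 14 (rule 122): 00010101101
Gen 15 (rule 101): 11011110111
Gen 16 (rule 122): 11110011101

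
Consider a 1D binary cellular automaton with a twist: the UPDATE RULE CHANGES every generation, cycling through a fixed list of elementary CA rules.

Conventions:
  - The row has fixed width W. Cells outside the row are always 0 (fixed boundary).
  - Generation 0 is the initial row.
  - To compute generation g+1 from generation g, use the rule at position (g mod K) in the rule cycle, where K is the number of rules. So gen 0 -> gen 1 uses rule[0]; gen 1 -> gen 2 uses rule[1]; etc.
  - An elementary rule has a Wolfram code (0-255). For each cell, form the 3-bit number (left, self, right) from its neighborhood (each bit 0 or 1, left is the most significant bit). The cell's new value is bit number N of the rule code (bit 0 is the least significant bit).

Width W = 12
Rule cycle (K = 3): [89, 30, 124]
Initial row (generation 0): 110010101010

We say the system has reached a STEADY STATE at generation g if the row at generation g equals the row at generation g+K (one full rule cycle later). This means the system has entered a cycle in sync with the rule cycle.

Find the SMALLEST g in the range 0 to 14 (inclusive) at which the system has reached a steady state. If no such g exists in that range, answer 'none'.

Gen 0: 110010101010
Gen 1 (rule 89): 111000000001
Gen 2 (rule 30): 100100000011
Gen 3 (rule 124): 110110000011
Gen 4 (rule 89): 110111111011
Gen 5 (rule 30): 100100000010
Gen 6 (rule 124): 110110000011
Gen 7 (rule 89): 110111111011
Gen 8 (rule 30): 100100000010
Gen 9 (rule 124): 110110000011
Gen 10 (rule 89): 110111111011
Gen 11 (rule 30): 100100000010
Gen 12 (rule 124): 110110000011
Gen 13 (rule 89): 110111111011
Gen 14 (rule 30): 100100000010
Gen 15 (rule 124): 110110000011
Gen 16 (rule 89): 110111111011
Gen 17 (rule 30): 100100000010

Answer: 3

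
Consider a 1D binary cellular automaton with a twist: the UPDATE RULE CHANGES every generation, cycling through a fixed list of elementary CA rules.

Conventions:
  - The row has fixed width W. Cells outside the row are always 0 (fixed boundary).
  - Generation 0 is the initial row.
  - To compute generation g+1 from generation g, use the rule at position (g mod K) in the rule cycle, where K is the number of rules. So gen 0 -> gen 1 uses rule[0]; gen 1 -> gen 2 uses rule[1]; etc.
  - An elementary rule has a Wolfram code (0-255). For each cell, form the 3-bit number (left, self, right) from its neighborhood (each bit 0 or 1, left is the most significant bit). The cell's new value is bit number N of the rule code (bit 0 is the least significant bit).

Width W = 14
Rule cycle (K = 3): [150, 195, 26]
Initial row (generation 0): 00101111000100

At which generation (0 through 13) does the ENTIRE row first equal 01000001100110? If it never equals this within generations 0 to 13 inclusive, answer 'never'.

Answer: never

Derivation:
Gen 0: 00101111000100
Gen 1 (rule 150): 01100110101110
Gen 2 (rule 195): 10101010000110
Gen 3 (rule 26): 00000001001101
Gen 4 (rule 150): 00000011110001
Gen 5 (rule 195): 11111101110110
Gen 6 (rule 26): 10000001000101
Gen 7 (rule 150): 11000011101101
Gen 8 (rule 195): 01011101100100
Gen 9 (rule 26): 10010001011010
Gen 10 (rule 150): 11111011000011
Gen 11 (rule 195): 01111001011101
Gen 12 (rule 26): 11000110010000
Gen 13 (rule 150): 00101001111000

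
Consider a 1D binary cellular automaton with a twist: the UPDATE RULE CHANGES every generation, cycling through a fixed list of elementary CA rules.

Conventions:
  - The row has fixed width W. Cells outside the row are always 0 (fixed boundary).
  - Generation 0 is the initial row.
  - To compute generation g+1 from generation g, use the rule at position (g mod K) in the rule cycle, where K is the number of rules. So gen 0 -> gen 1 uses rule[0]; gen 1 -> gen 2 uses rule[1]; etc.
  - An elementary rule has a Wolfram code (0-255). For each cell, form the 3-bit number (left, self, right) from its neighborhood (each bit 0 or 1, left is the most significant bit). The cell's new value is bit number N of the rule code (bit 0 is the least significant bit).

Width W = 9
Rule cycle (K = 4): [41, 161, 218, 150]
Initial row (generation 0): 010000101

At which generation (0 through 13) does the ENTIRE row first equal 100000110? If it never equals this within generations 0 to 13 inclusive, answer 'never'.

Answer: 6

Derivation:
Gen 0: 010000101
Gen 1 (rule 41): 000110010
Gen 2 (rule 161): 110000000
Gen 3 (rule 218): 111000000
Gen 4 (rule 150): 010100000
Gen 5 (rule 41): 001001111
Gen 6 (rule 161): 100000110
Gen 7 (rule 218): 010001111
Gen 8 (rule 150): 111010110
Gen 9 (rule 41): 100101100
Gen 10 (rule 161): 000010001
Gen 11 (rule 218): 000101010
Gen 12 (rule 150): 001101011
Gen 13 (rule 41): 101010110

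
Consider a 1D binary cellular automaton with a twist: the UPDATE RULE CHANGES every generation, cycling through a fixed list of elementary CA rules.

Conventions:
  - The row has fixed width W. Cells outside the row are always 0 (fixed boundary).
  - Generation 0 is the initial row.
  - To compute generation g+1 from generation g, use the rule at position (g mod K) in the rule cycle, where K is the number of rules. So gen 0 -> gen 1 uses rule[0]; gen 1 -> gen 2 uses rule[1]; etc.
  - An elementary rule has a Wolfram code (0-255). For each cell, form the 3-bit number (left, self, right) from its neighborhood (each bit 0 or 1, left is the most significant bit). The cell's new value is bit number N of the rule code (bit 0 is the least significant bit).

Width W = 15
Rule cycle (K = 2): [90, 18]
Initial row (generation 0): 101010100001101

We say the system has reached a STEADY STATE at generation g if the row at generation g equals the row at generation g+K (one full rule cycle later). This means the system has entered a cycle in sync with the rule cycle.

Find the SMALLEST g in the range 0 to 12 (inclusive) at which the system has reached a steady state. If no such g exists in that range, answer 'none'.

Answer: 12

Derivation:
Gen 0: 101010100001101
Gen 1 (rule 90): 000000010011100
Gen 2 (rule 18): 000000101100010
Gen 3 (rule 90): 000001001110101
Gen 4 (rule 18): 000010110000000
Gen 5 (rule 90): 000100111000000
Gen 6 (rule 18): 001011000100000
Gen 7 (rule 90): 010011101010000
Gen 8 (rule 18): 101100000001000
Gen 9 (rule 90): 001110000010100
Gen 10 (rule 18): 010001000100010
Gen 11 (rule 90): 101010101010101
Gen 12 (rule 18): 000000000000000
Gen 13 (rule 90): 000000000000000
Gen 14 (rule 18): 000000000000000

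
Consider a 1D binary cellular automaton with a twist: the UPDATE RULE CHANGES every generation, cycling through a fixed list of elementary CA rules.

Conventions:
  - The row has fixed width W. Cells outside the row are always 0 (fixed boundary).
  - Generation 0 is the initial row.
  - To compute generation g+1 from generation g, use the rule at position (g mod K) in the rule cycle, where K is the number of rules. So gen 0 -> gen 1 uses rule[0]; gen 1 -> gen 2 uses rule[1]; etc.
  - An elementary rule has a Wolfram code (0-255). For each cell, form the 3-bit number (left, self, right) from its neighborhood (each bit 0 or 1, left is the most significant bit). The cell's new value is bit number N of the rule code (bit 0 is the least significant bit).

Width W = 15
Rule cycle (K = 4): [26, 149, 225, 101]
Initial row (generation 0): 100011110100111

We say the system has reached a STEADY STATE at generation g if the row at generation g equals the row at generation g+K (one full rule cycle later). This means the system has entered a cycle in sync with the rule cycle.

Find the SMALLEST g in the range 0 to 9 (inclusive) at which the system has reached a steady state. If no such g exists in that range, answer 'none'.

Gen 0: 100011110100111
Gen 1 (rule 26): 010110000011100
Gen 2 (rule 149): 010001111001011
Gen 3 (rule 225): 000100111000101
Gen 4 (rule 101): 110100001010111
Gen 5 (rule 26): 100010010000100
Gen 6 (rule 149): 111011011110111
Gen 7 (rule 225): 011101101111011
Gen 8 (rule 101): 000110110001101
Gen 9 (rule 26): 001100101011000
Gen 10 (rule 149): 100010101000111
Gen 11 (rule 225): 001001010010011
Gen 12 (rule 101): 101001110010001
Gen 13 (rule 26): 000111001101010

Answer: none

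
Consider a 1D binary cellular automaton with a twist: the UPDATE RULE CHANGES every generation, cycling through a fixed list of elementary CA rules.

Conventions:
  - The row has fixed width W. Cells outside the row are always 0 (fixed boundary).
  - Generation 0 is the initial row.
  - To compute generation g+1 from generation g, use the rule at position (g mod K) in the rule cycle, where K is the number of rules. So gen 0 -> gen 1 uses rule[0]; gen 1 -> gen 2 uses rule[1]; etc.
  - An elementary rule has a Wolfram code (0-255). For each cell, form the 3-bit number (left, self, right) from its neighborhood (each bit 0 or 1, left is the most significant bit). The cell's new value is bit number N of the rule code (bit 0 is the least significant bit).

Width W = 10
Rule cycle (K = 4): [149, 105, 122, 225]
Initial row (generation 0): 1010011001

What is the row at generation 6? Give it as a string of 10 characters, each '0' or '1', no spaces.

Answer: 1111111100

Derivation:
Gen 0: 1010011001
Gen 1 (rule 149): 1011000101
Gen 2 (rule 105): 0111010010
Gen 3 (rule 122): 1101101101
Gen 4 (rule 225): 0110110110
Gen 5 (rule 149): 0000000001
Gen 6 (rule 105): 1111111100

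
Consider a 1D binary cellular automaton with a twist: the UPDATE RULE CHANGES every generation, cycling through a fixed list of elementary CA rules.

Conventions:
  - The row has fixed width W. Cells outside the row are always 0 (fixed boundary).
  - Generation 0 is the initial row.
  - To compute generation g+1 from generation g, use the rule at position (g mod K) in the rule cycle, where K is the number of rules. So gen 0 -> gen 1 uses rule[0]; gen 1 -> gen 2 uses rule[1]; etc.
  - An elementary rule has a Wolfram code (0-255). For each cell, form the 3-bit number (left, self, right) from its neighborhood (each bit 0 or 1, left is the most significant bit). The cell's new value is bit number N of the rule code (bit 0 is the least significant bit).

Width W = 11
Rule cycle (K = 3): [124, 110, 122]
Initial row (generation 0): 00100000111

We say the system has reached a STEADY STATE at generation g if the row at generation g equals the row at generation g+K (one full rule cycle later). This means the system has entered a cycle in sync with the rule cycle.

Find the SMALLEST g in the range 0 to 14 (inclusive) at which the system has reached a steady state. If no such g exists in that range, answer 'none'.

Answer: none

Derivation:
Gen 0: 00100000111
Gen 1 (rule 124): 00110000101
Gen 2 (rule 110): 01110001111
Gen 3 (rule 122): 11011011001
Gen 4 (rule 124): 11111111101
Gen 5 (rule 110): 10000000111
Gen 6 (rule 122): 01000001101
Gen 7 (rule 124): 01100001111
Gen 8 (rule 110): 11100011001
Gen 9 (rule 122): 10110111110
Gen 10 (rule 124): 11111100011
Gen 11 (rule 110): 10000100111
Gen 12 (rule 122): 01001011101
Gen 13 (rule 124): 01101110111
Gen 14 (rule 110): 11111011101
Gen 15 (rule 122): 10001110110
Gen 16 (rule 124): 11001011111
Gen 17 (rule 110): 11011110001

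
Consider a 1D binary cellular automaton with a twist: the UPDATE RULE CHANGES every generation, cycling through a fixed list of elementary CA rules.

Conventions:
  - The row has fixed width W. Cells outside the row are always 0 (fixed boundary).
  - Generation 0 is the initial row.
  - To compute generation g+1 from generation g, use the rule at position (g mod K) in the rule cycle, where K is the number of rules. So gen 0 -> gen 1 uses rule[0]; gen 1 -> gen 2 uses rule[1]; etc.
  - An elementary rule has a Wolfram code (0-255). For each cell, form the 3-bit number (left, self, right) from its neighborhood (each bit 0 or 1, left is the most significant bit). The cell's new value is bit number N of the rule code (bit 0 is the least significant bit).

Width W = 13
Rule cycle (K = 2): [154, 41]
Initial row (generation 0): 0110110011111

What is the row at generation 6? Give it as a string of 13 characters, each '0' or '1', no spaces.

Answer: 1100010100000

Derivation:
Gen 0: 0110110011111
Gen 1 (rule 154): 1100101111110
Gen 2 (rule 41): 1000011000000
Gen 3 (rule 154): 0100110100000
Gen 4 (rule 41): 0000101001111
Gen 5 (rule 154): 0001000111110
Gen 6 (rule 41): 1100010100000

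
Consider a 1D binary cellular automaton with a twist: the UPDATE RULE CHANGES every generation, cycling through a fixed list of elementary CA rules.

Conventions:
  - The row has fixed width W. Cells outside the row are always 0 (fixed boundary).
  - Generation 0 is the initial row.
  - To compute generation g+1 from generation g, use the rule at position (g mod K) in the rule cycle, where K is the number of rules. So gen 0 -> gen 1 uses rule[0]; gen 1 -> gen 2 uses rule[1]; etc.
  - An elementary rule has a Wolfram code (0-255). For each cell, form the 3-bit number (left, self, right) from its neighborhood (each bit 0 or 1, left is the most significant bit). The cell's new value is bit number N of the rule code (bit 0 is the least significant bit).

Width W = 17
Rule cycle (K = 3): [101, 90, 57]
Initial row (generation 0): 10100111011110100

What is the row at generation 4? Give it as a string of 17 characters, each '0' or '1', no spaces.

Gen 0: 10100111011110100
Gen 1 (rule 101): 11100001100011101
Gen 2 (rule 90): 10110011110110100
Gen 3 (rule 57): 01101010001101011
Gen 4 (rule 101): 00111110100111101

Answer: 00111110100111101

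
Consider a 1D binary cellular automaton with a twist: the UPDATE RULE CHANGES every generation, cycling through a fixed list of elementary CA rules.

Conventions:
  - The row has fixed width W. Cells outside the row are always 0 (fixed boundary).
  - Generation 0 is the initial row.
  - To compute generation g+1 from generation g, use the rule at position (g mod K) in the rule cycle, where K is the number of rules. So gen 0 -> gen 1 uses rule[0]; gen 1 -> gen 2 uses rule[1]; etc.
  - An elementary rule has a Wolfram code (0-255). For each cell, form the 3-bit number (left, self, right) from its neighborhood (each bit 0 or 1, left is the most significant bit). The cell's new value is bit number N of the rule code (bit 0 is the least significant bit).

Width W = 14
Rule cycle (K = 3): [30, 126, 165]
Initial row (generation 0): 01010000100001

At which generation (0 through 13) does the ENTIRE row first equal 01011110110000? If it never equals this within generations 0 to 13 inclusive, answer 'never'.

Gen 0: 01010000100001
Gen 1 (rule 30): 11011001110011
Gen 2 (rule 126): 11111111011111
Gen 3 (rule 165): 01111110101110
Gen 4 (rule 30): 11000000101001
Gen 5 (rule 126): 11100001111111
Gen 6 (rule 165): 01001100111110
Gen 7 (rule 30): 11111011100001
Gen 8 (rule 126): 10001110110011
Gen 9 (rule 165): 10100101000000
Gen 10 (rule 30): 10111101100000
Gen 11 (rule 126): 11100111110000
Gen 12 (rule 165): 01000011100111
Gen 13 (rule 30): 11100110011100

Answer: never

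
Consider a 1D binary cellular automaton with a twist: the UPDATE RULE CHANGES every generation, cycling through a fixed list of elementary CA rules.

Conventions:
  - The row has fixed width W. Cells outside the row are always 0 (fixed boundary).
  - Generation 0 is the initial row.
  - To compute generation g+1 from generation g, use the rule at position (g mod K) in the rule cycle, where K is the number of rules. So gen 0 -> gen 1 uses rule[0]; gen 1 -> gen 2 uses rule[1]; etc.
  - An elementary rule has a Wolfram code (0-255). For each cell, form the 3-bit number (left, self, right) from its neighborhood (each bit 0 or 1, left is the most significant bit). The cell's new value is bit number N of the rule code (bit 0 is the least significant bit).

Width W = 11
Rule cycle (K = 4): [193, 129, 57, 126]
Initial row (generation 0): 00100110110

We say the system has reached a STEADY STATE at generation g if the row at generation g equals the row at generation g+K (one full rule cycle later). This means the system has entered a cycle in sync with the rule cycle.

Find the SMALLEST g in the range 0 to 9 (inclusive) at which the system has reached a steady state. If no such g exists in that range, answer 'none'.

Answer: none

Derivation:
Gen 0: 00100110110
Gen 1 (rule 193): 10000010010
Gen 2 (rule 129): 00111000000
Gen 3 (rule 57): 10100111111
Gen 4 (rule 126): 11111100001
Gen 5 (rule 193): 01111101100
Gen 6 (rule 129): 00111000001
Gen 7 (rule 57): 10100111100
Gen 8 (rule 126): 11111100110
Gen 9 (rule 193): 01111100010
Gen 10 (rule 129): 00111001000
Gen 11 (rule 57): 10100100111
Gen 12 (rule 126): 11111111101
Gen 13 (rule 193): 01111111100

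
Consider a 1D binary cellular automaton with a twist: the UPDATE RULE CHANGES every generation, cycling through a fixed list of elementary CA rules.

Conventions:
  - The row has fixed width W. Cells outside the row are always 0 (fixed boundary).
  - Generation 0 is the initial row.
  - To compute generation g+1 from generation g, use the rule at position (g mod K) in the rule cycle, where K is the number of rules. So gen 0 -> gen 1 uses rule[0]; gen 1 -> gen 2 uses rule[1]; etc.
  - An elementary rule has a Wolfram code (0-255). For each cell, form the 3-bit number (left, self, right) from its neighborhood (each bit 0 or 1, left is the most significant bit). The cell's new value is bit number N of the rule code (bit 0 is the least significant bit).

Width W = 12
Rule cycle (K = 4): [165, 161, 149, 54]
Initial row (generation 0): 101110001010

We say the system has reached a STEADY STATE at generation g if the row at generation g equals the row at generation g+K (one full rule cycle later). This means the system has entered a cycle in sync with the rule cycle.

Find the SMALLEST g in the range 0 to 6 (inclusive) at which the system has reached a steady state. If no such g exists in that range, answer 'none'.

Gen 0: 101110001010
Gen 1 (rule 165): 110100101110
Gen 2 (rule 161): 001000010100
Gen 3 (rule 149): 101111010111
Gen 4 (rule 54): 110000111000
Gen 5 (rule 165): 000110010011
Gen 6 (rule 161): 110000000000
Gen 7 (rule 149): 001111111111
Gen 8 (rule 54): 010000000000
Gen 9 (rule 165): 010111111111
Gen 10 (rule 161): 001011111110

Answer: none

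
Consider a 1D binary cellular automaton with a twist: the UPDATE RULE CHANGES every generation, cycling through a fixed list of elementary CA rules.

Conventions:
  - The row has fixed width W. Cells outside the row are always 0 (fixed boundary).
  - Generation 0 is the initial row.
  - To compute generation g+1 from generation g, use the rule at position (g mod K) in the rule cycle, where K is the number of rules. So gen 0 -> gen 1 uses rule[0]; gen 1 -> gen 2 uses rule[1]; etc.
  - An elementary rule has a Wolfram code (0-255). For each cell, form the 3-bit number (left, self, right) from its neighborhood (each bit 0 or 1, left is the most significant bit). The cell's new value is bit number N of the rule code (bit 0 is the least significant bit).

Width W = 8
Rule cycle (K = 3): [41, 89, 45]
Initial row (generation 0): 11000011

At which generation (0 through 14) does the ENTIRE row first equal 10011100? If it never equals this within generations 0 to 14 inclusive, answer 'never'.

Gen 0: 11000011
Gen 1 (rule 41): 10011010
Gen 2 (rule 89): 01011001
Gen 3 (rule 45): 01110001
Gen 4 (rule 41): 01000100
Gen 5 (rule 89): 00110011
Gen 6 (rule 45): 10100010
Gen 7 (rule 41): 01001000
Gen 8 (rule 89): 00100111
Gen 9 (rule 45): 10100100
Gen 10 (rule 41): 01000001
Gen 11 (rule 89): 00111100
Gen 12 (rule 45): 10100001
Gen 13 (rule 41): 01001100
Gen 14 (rule 89): 00101111

Answer: never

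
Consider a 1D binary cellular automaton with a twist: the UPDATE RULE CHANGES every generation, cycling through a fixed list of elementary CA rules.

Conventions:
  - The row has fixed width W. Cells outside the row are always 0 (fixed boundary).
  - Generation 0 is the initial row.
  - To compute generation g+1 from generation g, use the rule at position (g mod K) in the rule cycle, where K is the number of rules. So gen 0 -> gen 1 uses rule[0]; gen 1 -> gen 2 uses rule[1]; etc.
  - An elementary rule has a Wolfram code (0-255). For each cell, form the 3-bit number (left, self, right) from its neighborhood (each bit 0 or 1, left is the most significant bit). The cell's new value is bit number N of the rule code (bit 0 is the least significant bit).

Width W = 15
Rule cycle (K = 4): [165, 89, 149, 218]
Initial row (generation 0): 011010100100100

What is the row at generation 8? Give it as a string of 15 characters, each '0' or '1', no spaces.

Answer: 101000111110100

Derivation:
Gen 0: 011010100100100
Gen 1 (rule 165): 000111100100101
Gen 2 (rule 89): 110100110010000
Gen 3 (rule 149): 000110001011111
Gen 4 (rule 218): 001111010011111
Gen 5 (rule 165): 100110110001110
Gen 6 (rule 89): 010110111101011
Gen 7 (rule 149): 010000011001000
Gen 8 (rule 218): 101000111110100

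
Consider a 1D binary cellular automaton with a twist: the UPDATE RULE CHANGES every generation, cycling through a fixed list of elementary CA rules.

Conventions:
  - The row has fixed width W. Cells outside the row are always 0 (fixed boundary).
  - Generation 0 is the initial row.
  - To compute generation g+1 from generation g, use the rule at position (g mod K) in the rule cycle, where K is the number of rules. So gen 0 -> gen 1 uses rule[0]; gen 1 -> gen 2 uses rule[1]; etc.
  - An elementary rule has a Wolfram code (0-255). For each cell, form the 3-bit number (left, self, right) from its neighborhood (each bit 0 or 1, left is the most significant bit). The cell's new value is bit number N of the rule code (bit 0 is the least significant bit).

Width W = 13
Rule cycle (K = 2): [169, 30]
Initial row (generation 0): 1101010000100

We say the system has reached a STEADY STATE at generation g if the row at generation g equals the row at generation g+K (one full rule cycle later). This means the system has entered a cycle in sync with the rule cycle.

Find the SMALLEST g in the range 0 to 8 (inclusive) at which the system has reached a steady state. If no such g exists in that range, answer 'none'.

Answer: none

Derivation:
Gen 0: 1101010000100
Gen 1 (rule 169): 1010100110001
Gen 2 (rule 30): 1010111101011
Gen 3 (rule 169): 0101111010110
Gen 4 (rule 30): 1101000010101
Gen 5 (rule 169): 1010011001010
Gen 6 (rule 30): 1011110111011
Gen 7 (rule 169): 0111101110110
Gen 8 (rule 30): 1100001000101
Gen 9 (rule 169): 1001100010010
Gen 10 (rule 30): 1111010111111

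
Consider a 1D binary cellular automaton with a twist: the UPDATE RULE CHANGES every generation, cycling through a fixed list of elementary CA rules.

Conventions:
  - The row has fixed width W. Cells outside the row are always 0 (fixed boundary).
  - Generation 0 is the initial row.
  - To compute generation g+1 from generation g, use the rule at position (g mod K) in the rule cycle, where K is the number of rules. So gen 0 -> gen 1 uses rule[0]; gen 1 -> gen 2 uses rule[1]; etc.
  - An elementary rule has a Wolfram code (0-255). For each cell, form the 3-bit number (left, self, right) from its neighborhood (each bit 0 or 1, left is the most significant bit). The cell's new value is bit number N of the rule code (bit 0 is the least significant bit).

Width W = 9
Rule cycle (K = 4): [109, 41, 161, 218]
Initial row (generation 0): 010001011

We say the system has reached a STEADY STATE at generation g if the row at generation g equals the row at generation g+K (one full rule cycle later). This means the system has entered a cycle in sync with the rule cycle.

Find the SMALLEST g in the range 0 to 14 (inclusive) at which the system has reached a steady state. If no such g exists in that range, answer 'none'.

Gen 0: 010001011
Gen 1 (rule 109): 010101111
Gen 2 (rule 41): 001011000
Gen 3 (rule 161): 100100011
Gen 4 (rule 218): 011010111
Gen 5 (rule 109): 011111101
Gen 6 (rule 41): 010000010
Gen 7 (rule 161): 000111000
Gen 8 (rule 218): 001111100
Gen 9 (rule 109): 101000101
Gen 10 (rule 41): 010010010
Gen 11 (rule 161): 000000000
Gen 12 (rule 218): 000000000
Gen 13 (rule 109): 111111111
Gen 14 (rule 41): 100000000
Gen 15 (rule 161): 001111111
Gen 16 (rule 218): 011111111
Gen 17 (rule 109): 010000001
Gen 18 (rule 41): 000111100

Answer: none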